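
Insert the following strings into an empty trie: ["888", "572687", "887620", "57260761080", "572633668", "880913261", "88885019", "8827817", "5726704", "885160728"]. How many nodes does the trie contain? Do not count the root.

52

Trace insertions, counting only characters that open a new branch:
  "888" → 3 new (8, 8, 8)
  "572687" → 6 new (5, 7, 2, 6, 8, 7)
  "887620" → prefix "88" already present; 4 new (7, 6, 2, 0)
  "57260761080" → prefix "5726" already present; 7 new (0, 7, 6, 1, 0, 8, 0)
  "572633668" → prefix "5726" already present; 5 new (3, 3, 6, 6, 8)
  "880913261" → prefix "88" already present; 7 new (0, 9, 1, 3, 2, 6, 1)
  "88885019" → prefix "888" already present; 5 new (8, 5, 0, 1, 9)
  "8827817" → prefix "88" already present; 5 new (2, 7, 8, 1, 7)
  "5726704" → prefix "5726" already present; 3 new (7, 0, 4)
  "885160728" → prefix "88" already present; 7 new (5, 1, 6, 0, 7, 2, 8)
Total nodes = 3 + 6 + 4 + 7 + 5 + 7 + 5 + 5 + 3 + 7 = 52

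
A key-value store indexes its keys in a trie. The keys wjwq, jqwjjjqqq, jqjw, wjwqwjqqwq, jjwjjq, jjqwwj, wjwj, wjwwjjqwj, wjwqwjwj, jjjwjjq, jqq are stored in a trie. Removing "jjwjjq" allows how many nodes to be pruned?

4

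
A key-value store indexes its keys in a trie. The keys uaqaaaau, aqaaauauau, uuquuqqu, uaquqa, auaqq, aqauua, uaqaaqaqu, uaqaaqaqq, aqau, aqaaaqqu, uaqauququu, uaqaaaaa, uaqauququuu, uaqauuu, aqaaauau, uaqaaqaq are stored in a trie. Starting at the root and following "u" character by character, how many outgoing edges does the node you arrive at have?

The children of the "u" node are the distinct next characters among strings starting with "u".
Characters that immediately follow "u" among the stored strings: {a, u}.
That node has 2 child edges.

2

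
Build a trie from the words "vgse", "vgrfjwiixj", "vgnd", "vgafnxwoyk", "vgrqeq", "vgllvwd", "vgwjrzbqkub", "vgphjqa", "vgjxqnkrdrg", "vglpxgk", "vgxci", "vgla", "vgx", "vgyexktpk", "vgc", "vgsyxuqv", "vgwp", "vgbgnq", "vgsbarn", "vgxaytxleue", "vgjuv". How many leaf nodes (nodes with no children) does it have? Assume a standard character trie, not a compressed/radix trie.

A leaf is a node with no children — equivalently, the end of a word that is not a proper prefix of any other stored word.
Those words: "vgafnxwoyk", "vgbgnq", "vgc", "vgjuv", "vgjxqnkrdrg", "vgla", "vgllvwd", "vglpxgk", "vgnd", "vgphjqa", "vgrfjwiixj", "vgrqeq", "vgsbarn", "vgse", "vgsyxuqv", "vgwjrzbqkub", "vgwp", "vgxaytxleue", "vgxci", "vgyexktpk"
Leaf count: 20

20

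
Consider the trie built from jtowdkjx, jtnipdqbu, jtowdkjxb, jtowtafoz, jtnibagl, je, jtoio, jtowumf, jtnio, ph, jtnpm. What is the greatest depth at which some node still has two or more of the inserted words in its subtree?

The deepest shared node is where two words last agree before diverging.
"jtowdkjx" and "jtowdkjxb" agree on "jtowdkjx" (8 characters) before diverging; nothing deeper is shared.
Longest shared-prefix length: 8

8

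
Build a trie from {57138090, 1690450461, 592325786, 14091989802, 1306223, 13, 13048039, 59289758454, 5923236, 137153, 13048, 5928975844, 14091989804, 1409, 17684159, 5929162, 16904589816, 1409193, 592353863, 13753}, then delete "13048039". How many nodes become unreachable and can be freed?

After clearing the end-marker at "13048039", prune upward until reaching a node still needed by another word.
The suffix "039" (3 nodes) is used only by "13048039"; "13048" is itself a stored word, so pruning stops there.
Nodes removed: 3

3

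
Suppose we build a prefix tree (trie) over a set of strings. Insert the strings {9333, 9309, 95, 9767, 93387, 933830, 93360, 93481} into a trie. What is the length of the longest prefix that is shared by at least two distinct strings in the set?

4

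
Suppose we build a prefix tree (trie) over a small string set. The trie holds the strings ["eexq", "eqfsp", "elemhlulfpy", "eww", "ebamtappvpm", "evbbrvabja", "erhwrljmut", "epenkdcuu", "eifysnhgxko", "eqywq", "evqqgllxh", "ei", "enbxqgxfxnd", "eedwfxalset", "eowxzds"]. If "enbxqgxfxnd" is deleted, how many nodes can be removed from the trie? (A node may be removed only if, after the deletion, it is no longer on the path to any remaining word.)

10

After clearing the end-marker at "enbxqgxfxnd", prune upward until reaching a node still needed by another word.
The suffix "nbxqgxfxnd" (10 nodes) is used only by "enbxqgxfxnd"; the node for "e" still has the child "e", so pruning stops there.
Nodes removed: 10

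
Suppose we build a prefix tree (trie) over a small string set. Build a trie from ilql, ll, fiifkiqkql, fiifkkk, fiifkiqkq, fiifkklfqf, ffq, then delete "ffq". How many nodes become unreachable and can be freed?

Walk "ffq" from the leaf back toward the root, removing each node that no remaining word uses.
The suffix "fq" (2 nodes) is used only by "ffq"; the node for "f" still has the child "i", so pruning stops there.
Nodes removed: 2

2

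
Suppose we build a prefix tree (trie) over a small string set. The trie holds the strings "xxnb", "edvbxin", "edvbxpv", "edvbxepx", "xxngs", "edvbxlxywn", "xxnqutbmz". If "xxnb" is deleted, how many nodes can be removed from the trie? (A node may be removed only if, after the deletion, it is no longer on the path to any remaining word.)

1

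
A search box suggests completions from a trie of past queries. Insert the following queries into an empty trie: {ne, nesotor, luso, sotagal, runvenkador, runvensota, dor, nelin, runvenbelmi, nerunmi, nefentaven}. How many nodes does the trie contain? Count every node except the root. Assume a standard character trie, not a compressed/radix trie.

57

Insert word by word; a character creates a node only if that edge doesn't already exist:
  "ne" → 2 new (n, e)
  "nesotor" → prefix "ne" already present; 5 new (s, o, t, o, r)
  "luso" → 4 new (l, u, s, o)
  "sotagal" → 7 new (s, o, t, a, g, a, l)
  "runvenkador" → 11 new (r, u, n, v, e, n, k, a, d, o, r)
  "runvensota" → prefix "runven" already present; 4 new (s, o, t, a)
  "dor" → 3 new (d, o, r)
  "nelin" → prefix "ne" already present; 3 new (l, i, n)
  "runvenbelmi" → prefix "runven" already present; 5 new (b, e, l, m, i)
  "nerunmi" → prefix "ne" already present; 5 new (r, u, n, m, i)
  "nefentaven" → prefix "ne" already present; 8 new (f, e, n, t, a, v, e, n)
Total nodes = 2 + 5 + 4 + 7 + 11 + 4 + 3 + 3 + 5 + 5 + 8 = 57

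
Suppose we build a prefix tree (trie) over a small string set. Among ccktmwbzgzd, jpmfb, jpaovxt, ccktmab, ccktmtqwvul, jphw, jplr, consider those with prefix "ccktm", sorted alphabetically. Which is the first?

ccktmab

DFS of the "ccktm" subtree visits, in order: "ccktmab", "ccktmtqwvul", "ccktmwbzgzd"
Position 1: ccktmab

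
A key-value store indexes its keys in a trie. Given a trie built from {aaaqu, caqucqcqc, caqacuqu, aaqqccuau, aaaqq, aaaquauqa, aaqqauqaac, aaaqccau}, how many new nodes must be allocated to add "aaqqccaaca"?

4

The longest prefix of "aaqqccaaca" already in the trie is "aaqqcc" (length 6).
New nodes needed: |"aaqqccaaca"| − 6 = 10 − 6 = 4.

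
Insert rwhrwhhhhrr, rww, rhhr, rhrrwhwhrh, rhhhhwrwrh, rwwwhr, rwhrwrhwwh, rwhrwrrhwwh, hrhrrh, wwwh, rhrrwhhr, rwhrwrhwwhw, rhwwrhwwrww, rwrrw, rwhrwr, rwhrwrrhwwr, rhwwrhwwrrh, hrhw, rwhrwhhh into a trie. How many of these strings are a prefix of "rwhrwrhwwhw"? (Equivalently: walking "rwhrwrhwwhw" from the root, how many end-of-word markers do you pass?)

Traverse "rwhrwrhwwhw" character by character; count nodes along the way that are marked as word ends.
Prefixes of the query that are stored words: "rwhrwr", "rwhrwrhwwh", "rwhrwrhwwhw"
Count: 3

3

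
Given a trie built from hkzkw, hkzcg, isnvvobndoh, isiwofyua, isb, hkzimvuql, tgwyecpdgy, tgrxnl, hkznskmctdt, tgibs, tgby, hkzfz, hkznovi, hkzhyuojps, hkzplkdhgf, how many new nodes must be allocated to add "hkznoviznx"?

Walking "hkznoviznx" from the root, the first 7 characters ("hkznovi") follow existing edges; "z" is the first miss.
Each of the 3 remaining characters creates one node.

3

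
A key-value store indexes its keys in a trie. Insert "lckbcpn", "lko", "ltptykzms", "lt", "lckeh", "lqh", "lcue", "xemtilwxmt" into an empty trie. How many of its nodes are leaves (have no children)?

A leaf is a node with no children — equivalently, the end of a word that is not a proper prefix of any other stored word.
Those words: "lckbcpn", "lckeh", "lcue", "lko", "lqh", "ltptykzms", "xemtilwxmt"
Leaf count: 7

7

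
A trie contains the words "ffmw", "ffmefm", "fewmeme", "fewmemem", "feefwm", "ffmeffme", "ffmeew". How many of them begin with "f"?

7

Traverse to the node for "f", then collect every word in that subtree.
Matches: "feefwm", "fewmeme", "fewmemem", "ffmeew", "ffmeffme", "ffmefm", "ffmw"
Count: 7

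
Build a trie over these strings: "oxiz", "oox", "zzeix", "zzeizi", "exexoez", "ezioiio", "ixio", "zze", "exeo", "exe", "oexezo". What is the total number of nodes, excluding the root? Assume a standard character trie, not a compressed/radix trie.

For each word, the new-node count is its length minus the longest prefix already in the trie:
  "oxiz" → 4 new (o, x, i, z)
  "oox" → prefix "o" already present; 2 new (o, x)
  "zzeix" → 5 new (z, z, e, i, x)
  "zzeizi" → prefix "zzei" already present; 2 new (z, i)
  "exexoez" → 7 new (e, x, e, x, o, e, z)
  "ezioiio" → prefix "e" already present; 6 new (z, i, o, i, i, o)
  "ixio" → 4 new (i, x, i, o)
  "zze" → prefix "zze" already present; 0 new (none)
  "exeo" → prefix "exe" already present; 1 new (o)
  "exe" → prefix "exe" already present; 0 new (none)
  "oexezo" → prefix "o" already present; 5 new (e, x, e, z, o)
Total nodes = 4 + 2 + 5 + 2 + 7 + 6 + 4 + 0 + 1 + 0 + 5 = 36

36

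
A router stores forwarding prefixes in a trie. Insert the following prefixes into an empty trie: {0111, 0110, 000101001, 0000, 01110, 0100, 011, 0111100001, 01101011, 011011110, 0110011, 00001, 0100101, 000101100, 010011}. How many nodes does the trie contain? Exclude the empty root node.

42

Count nodes per top-level branch (shared prefixes stored once):
  '0'-branch (0000, 00001, 000101001, 000101100, 0100, 0100101, 010011, 011, 0110, 0110011, 01101011, 011011110, 0111, 01110, 0111100001): 42 nodes
Sum: 42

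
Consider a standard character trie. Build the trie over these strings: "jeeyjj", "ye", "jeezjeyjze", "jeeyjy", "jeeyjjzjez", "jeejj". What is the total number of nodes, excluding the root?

Trace insertions, counting only characters that open a new branch:
  "jeeyjj" → 6 new (j, e, e, y, j, j)
  "ye" → 2 new (y, e)
  "jeezjeyjze" → prefix "jee" already present; 7 new (z, j, e, y, j, z, e)
  "jeeyjy" → prefix "jeeyj" already present; 1 new (y)
  "jeeyjjzjez" → prefix "jeeyjj" already present; 4 new (z, j, e, z)
  "jeejj" → prefix "jee" already present; 2 new (j, j)
Total nodes = 6 + 2 + 7 + 1 + 4 + 2 = 22

22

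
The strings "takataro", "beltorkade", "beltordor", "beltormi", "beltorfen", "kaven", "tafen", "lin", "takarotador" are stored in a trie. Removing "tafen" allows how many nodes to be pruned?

3

A node on "tafen"'s path can go only if nothing else ends at it or branches off below it.
The suffix "fen" (3 nodes) is used only by "tafen"; the node for "ta" still has the child "k", so pruning stops there.
Nodes removed: 3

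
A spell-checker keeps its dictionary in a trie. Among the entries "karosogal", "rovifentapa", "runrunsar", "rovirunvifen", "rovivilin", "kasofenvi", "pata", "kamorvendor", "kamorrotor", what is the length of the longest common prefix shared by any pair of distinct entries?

The deepest shared node is where two words last agree before diverging.
e.g. "kamorrotor" and "kamorvendor" share the prefix "kamor" of length 5; no pair shares a longer one.
Longest shared-prefix length: 5

5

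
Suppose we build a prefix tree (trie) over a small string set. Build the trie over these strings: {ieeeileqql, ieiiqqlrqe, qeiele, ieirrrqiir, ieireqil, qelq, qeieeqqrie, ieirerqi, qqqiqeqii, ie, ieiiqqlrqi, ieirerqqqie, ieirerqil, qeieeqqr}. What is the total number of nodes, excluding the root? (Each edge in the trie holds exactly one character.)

60

Insert word by word; a character creates a node only if that edge doesn't already exist:
  "ieeeileqql" → 10 new (i, e, e, e, i, l, e, q, q, l)
  "ieiiqqlrqe" → prefix "ie" already present; 8 new (i, i, q, q, l, r, q, e)
  "qeiele" → 6 new (q, e, i, e, l, e)
  "ieirrrqiir" → prefix "iei" already present; 7 new (r, r, r, q, i, i, r)
  "ieireqil" → prefix "ieir" already present; 4 new (e, q, i, l)
  "qelq" → prefix "qe" already present; 2 new (l, q)
  "qeieeqqrie" → prefix "qeie" already present; 6 new (e, q, q, r, i, e)
  "ieirerqi" → prefix "ieire" already present; 3 new (r, q, i)
  "qqqiqeqii" → prefix "q" already present; 8 new (q, q, i, q, e, q, i, i)
  "ie" → prefix "ie" already present; 0 new (none)
  "ieiiqqlrqi" → prefix "ieiiqqlrq" already present; 1 new (i)
  "ieirerqqqie" → prefix "ieirerq" already present; 4 new (q, q, i, e)
  "ieirerqil" → prefix "ieirerqi" already present; 1 new (l)
  "qeieeqqr" → prefix "qeieeqqr" already present; 0 new (none)
Total nodes = 10 + 8 + 6 + 7 + 4 + 2 + 6 + 3 + 8 + 0 + 1 + 4 + 1 + 0 = 60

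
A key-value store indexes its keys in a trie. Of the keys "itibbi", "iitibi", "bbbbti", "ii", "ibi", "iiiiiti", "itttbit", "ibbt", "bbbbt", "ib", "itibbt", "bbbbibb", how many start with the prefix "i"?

9

Traverse to the node for "i", then collect every word in that subtree.
Matches: "ib", "ibbt", "ibi", "ii", "iiiiiti", "iitibi", "itibbi", "itibbt", "itttbit"
Count: 9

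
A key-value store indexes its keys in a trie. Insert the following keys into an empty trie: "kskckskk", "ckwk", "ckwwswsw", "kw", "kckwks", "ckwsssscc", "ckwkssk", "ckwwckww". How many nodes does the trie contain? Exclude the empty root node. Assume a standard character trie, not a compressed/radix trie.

For each word, the new-node count is its length minus the longest prefix already in the trie:
  "kskckskk" → 8 new (k, s, k, c, k, s, k, k)
  "ckwk" → 4 new (c, k, w, k)
  "ckwwswsw" → prefix "ckw" already present; 5 new (w, s, w, s, w)
  "kw" → prefix "k" already present; 1 new (w)
  "kckwks" → prefix "k" already present; 5 new (c, k, w, k, s)
  "ckwsssscc" → prefix "ckw" already present; 6 new (s, s, s, s, c, c)
  "ckwkssk" → prefix "ckwk" already present; 3 new (s, s, k)
  "ckwwckww" → prefix "ckww" already present; 4 new (c, k, w, w)
Total nodes = 8 + 4 + 5 + 1 + 5 + 6 + 3 + 4 = 36

36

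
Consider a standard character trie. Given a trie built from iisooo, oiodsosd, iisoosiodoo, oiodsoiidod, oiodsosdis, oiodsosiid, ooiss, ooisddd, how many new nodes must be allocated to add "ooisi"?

1

The longest prefix of "ooisi" already in the trie is "oois" (length 4).
So 5 − 4 = 1 new nodes.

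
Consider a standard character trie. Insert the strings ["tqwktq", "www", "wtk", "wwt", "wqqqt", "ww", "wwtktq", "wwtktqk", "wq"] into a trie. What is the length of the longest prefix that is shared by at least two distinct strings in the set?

6

Look for the deepest trie node that still has at least two words in its subtree.
"wwtktq" and "wwtktqk" agree on "wwtktq" (6 characters) before diverging; nothing deeper is shared.
Longest shared-prefix length: 6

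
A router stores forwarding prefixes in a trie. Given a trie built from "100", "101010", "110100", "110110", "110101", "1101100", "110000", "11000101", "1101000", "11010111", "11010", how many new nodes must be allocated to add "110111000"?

The longest prefix of "110111000" already in the trie is "11011" (length 5).
New nodes needed: |"110111000"| − 5 = 9 − 5 = 4.

4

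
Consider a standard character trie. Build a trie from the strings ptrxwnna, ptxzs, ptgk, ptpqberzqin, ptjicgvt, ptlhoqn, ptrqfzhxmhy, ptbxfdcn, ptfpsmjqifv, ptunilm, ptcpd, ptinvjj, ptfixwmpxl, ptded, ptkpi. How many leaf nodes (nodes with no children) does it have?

A leaf is a node with no children — equivalently, the end of a word that is not a proper prefix of any other stored word.
Those words: "ptbxfdcn", "ptcpd", "ptded", "ptfixwmpxl", "ptfpsmjqifv", "ptgk", "ptinvjj", "ptjicgvt", "ptkpi", "ptlhoqn", "ptpqberzqin", "ptrqfzhxmhy", "ptrxwnna", "ptunilm", "ptxzs"
Leaf count: 15

15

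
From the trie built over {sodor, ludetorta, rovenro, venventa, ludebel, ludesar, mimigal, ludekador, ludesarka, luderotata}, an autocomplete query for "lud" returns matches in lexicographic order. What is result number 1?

DFS of the "lud" subtree visits, in order: "ludebel", "ludekador", "luderotata", "ludesar", "ludesarka", "ludetorta"
Position 1: ludebel

ludebel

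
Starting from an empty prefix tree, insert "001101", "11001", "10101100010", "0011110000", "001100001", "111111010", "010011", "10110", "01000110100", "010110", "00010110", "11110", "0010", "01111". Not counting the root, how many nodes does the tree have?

Insert word by word; a character creates a node only if that edge doesn't already exist:
  "001101" → 6 new (0, 0, 1, 1, 0, 1)
  "11001" → 5 new (1, 1, 0, 0, 1)
  "10101100010" → prefix "1" already present; 10 new (0, 1, 0, 1, 1, 0, 0, 0, 1, 0)
  "0011110000" → prefix "0011" already present; 6 new (1, 1, 0, 0, 0, 0)
  "001100001" → prefix "00110" already present; 4 new (0, 0, 0, 1)
  "111111010" → prefix "11" already present; 7 new (1, 1, 1, 1, 0, 1, 0)
  "010011" → prefix "0" already present; 5 new (1, 0, 0, 1, 1)
  "10110" → prefix "101" already present; 2 new (1, 0)
  "01000110100" → prefix "0100" already present; 7 new (0, 1, 1, 0, 1, 0, 0)
  "010110" → prefix "010" already present; 3 new (1, 1, 0)
  "00010110" → prefix "00" already present; 6 new (0, 1, 0, 1, 1, 0)
  "11110" → prefix "1111" already present; 1 new (0)
  "0010" → prefix "001" already present; 1 new (0)
  "01111" → prefix "01" already present; 3 new (1, 1, 1)
Total nodes = 6 + 5 + 10 + 6 + 4 + 7 + 5 + 2 + 7 + 3 + 6 + 1 + 1 + 3 = 66

66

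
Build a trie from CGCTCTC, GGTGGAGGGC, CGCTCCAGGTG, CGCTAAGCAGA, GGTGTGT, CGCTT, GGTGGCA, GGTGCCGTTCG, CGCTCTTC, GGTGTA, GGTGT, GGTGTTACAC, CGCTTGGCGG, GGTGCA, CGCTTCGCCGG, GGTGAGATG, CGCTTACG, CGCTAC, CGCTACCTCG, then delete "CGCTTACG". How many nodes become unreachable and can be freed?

Walk "CGCTTACG" from the leaf back toward the root, removing each node that no remaining word uses.
The suffix "ACG" (3 nodes) is used only by "CGCTTACG"; the node for "CGCTT" still has the child "G", so pruning stops there.
Nodes removed: 3

3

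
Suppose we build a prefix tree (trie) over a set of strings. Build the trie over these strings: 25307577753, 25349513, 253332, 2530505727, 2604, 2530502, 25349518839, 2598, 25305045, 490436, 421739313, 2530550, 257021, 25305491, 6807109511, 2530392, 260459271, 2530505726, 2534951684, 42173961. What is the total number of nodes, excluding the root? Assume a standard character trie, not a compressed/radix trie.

For each word, the new-node count is its length minus the longest prefix already in the trie:
  "25307577753" → 11 new (2, 5, 3, 0, 7, 5, 7, 7, 7, 5, 3)
  "25349513" → prefix "253" already present; 5 new (4, 9, 5, 1, 3)
  "253332" → prefix "253" already present; 3 new (3, 3, 2)
  "2530505727" → prefix "2530" already present; 6 new (5, 0, 5, 7, 2, 7)
  "2604" → prefix "2" already present; 3 new (6, 0, 4)
  "2530502" → prefix "253050" already present; 1 new (2)
  "25349518839" → prefix "2534951" already present; 4 new (8, 8, 3, 9)
  "2598" → prefix "25" already present; 2 new (9, 8)
  "25305045" → prefix "253050" already present; 2 new (4, 5)
  "490436" → 6 new (4, 9, 0, 4, 3, 6)
  "421739313" → prefix "4" already present; 8 new (2, 1, 7, 3, 9, 3, 1, 3)
  "2530550" → prefix "25305" already present; 2 new (5, 0)
  "257021" → prefix "25" already present; 4 new (7, 0, 2, 1)
  "25305491" → prefix "25305" already present; 3 new (4, 9, 1)
  "6807109511" → 10 new (6, 8, 0, 7, 1, 0, 9, 5, 1, 1)
  "2530392" → prefix "2530" already present; 3 new (3, 9, 2)
  "260459271" → prefix "2604" already present; 5 new (5, 9, 2, 7, 1)
  "2530505726" → prefix "253050572" already present; 1 new (6)
  "2534951684" → prefix "2534951" already present; 3 new (6, 8, 4)
  "42173961" → prefix "421739" already present; 2 new (6, 1)
Total nodes = 11 + 5 + 3 + 6 + 3 + 1 + 4 + 2 + 2 + 6 + 8 + 2 + 4 + 3 + 10 + 3 + 5 + 1 + 3 + 2 = 84

84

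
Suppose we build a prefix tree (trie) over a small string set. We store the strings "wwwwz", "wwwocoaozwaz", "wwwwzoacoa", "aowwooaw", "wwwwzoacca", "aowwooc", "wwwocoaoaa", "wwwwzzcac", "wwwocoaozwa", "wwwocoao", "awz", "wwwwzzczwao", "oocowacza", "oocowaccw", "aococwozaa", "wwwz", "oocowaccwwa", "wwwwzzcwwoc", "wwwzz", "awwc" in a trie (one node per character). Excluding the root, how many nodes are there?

Trace insertions, counting only characters that open a new branch:
  "wwwwz" → 5 new (w, w, w, w, z)
  "wwwocoaozwaz" → prefix "www" already present; 9 new (o, c, o, a, o, z, w, a, z)
  "wwwwzoacoa" → prefix "wwwwz" already present; 5 new (o, a, c, o, a)
  "aowwooaw" → 8 new (a, o, w, w, o, o, a, w)
  "wwwwzoacca" → prefix "wwwwzoac" already present; 2 new (c, a)
  "aowwooc" → prefix "aowwoo" already present; 1 new (c)
  "wwwocoaoaa" → prefix "wwwocoao" already present; 2 new (a, a)
  "wwwwzzcac" → prefix "wwwwz" already present; 4 new (z, c, a, c)
  "wwwocoaozwa" → prefix "wwwocoaozwa" already present; 0 new (none)
  "wwwocoao" → prefix "wwwocoao" already present; 0 new (none)
  "awz" → prefix "a" already present; 2 new (w, z)
  "wwwwzzczwao" → prefix "wwwwzzc" already present; 4 new (z, w, a, o)
  "oocowacza" → 9 new (o, o, c, o, w, a, c, z, a)
  "oocowaccw" → prefix "oocowac" already present; 2 new (c, w)
  "aococwozaa" → prefix "ao" already present; 8 new (c, o, c, w, o, z, a, a)
  "wwwz" → prefix "www" already present; 1 new (z)
  "oocowaccwwa" → prefix "oocowaccw" already present; 2 new (w, a)
  "wwwwzzcwwoc" → prefix "wwwwzzc" already present; 4 new (w, w, o, c)
  "wwwzz" → prefix "wwwz" already present; 1 new (z)
  "awwc" → prefix "aw" already present; 2 new (w, c)
Total nodes = 5 + 9 + 5 + 8 + 2 + 1 + 2 + 4 + 0 + 0 + 2 + 4 + 9 + 2 + 8 + 1 + 2 + 4 + 1 + 2 = 71

71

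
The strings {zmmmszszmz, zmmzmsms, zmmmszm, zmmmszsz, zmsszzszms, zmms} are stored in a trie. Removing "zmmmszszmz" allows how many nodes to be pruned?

After clearing the end-marker at "zmmmszszmz", prune upward until reaching a node still needed by another word.
The suffix "mz" (2 nodes) is used only by "zmmmszszmz"; "zmmmszsz" is itself a stored word, so pruning stops there.
Nodes removed: 2

2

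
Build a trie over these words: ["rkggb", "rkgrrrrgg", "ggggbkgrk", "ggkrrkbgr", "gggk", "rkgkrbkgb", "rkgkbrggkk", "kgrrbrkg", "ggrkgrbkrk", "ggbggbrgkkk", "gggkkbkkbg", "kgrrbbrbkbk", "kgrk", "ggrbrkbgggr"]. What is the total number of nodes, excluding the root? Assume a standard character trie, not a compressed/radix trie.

86

Trace insertions, counting only characters that open a new branch:
  "rkggb" → 5 new (r, k, g, g, b)
  "rkgrrrrgg" → prefix "rkg" already present; 6 new (r, r, r, r, g, g)
  "ggggbkgrk" → 9 new (g, g, g, g, b, k, g, r, k)
  "ggkrrkbgr" → prefix "gg" already present; 7 new (k, r, r, k, b, g, r)
  "gggk" → prefix "ggg" already present; 1 new (k)
  "rkgkrbkgb" → prefix "rkg" already present; 6 new (k, r, b, k, g, b)
  "rkgkbrggkk" → prefix "rkgk" already present; 6 new (b, r, g, g, k, k)
  "kgrrbrkg" → 8 new (k, g, r, r, b, r, k, g)
  "ggrkgrbkrk" → prefix "gg" already present; 8 new (r, k, g, r, b, k, r, k)
  "ggbggbrgkkk" → prefix "gg" already present; 9 new (b, g, g, b, r, g, k, k, k)
  "gggkkbkkbg" → prefix "gggk" already present; 6 new (k, b, k, k, b, g)
  "kgrrbbrbkbk" → prefix "kgrrb" already present; 6 new (b, r, b, k, b, k)
  "kgrk" → prefix "kgr" already present; 1 new (k)
  "ggrbrkbgggr" → prefix "ggr" already present; 8 new (b, r, k, b, g, g, g, r)
Total nodes = 5 + 6 + 9 + 7 + 1 + 6 + 6 + 8 + 8 + 9 + 6 + 6 + 1 + 8 = 86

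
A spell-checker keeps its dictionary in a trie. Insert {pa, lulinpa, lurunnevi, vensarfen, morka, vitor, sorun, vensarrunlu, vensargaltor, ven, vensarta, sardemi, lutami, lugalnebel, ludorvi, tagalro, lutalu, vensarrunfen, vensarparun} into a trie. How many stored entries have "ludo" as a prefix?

Traverse to the node for "ludo", then collect every word in that subtree.
Words under "ludo": ludorvi
Count: 1

1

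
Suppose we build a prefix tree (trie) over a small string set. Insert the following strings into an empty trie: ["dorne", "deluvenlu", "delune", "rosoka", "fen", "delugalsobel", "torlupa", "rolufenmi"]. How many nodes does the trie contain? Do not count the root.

46

Count nodes per top-level branch (shared prefixes stored once):
  'd'-branch (delugalsobel, delune, deluvenlu, dorne): 23 nodes
  'f'-branch (fen): 3 nodes
  'r'-branch (rolufenmi, rosoka): 13 nodes
  't'-branch (torlupa): 7 nodes
Sum: 46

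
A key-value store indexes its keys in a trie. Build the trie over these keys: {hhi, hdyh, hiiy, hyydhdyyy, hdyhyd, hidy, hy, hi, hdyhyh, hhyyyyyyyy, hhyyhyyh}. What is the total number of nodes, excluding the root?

34

Insert word by word; a character creates a node only if that edge doesn't already exist:
  "hhi" → 3 new (h, h, i)
  "hdyh" → prefix "h" already present; 3 new (d, y, h)
  "hiiy" → prefix "h" already present; 3 new (i, i, y)
  "hyydhdyyy" → prefix "h" already present; 8 new (y, y, d, h, d, y, y, y)
  "hdyhyd" → prefix "hdyh" already present; 2 new (y, d)
  "hidy" → prefix "hi" already present; 2 new (d, y)
  "hy" → prefix "hy" already present; 0 new (none)
  "hi" → prefix "hi" already present; 0 new (none)
  "hdyhyh" → prefix "hdyhy" already present; 1 new (h)
  "hhyyyyyyyy" → prefix "hh" already present; 8 new (y, y, y, y, y, y, y, y)
  "hhyyhyyh" → prefix "hhyy" already present; 4 new (h, y, y, h)
Total nodes = 3 + 3 + 3 + 8 + 2 + 2 + 0 + 0 + 1 + 8 + 4 = 34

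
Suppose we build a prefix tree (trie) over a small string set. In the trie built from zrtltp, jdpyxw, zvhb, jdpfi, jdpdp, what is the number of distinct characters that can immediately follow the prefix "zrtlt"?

Follow the path "zrtlt" to its node, then look at its outgoing edges.
Characters that immediately follow "zrtlt" among the stored strings: {p}.
That node has 1 child edge.

1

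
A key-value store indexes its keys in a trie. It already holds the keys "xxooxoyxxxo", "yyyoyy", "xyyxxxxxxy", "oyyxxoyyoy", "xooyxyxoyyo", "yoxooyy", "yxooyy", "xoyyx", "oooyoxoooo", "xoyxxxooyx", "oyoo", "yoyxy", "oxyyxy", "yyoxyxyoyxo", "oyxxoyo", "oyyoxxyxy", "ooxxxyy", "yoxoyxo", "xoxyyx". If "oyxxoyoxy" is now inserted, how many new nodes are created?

2

"oyxxoyo" is already a path in the trie; the remaining "xy" must be added.
Each of the 2 remaining characters creates one node.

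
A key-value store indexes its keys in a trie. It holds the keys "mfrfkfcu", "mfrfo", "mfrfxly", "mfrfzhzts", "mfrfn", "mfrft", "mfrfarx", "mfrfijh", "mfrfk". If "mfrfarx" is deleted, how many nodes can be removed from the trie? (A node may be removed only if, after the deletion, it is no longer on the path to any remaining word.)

3

A node on "mfrfarx"'s path can go only if nothing else ends at it or branches off below it.
The suffix "arx" (3 nodes) is used only by "mfrfarx"; the node for "mfrf" still has the child "k", so pruning stops there.
Nodes removed: 3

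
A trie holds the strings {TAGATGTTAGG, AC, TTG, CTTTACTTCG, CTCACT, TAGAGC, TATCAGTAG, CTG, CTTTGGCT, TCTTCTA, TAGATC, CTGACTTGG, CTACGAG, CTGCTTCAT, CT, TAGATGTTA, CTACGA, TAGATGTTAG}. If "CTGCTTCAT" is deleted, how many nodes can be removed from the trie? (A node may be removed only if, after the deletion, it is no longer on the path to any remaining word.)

6

Walk "CTGCTTCAT" from the leaf back toward the root, removing each node that no remaining word uses.
The suffix "CTTCAT" (6 nodes) is used only by "CTGCTTCAT"; the node for "CTG" still has the child "A", so pruning stops there.
Nodes removed: 6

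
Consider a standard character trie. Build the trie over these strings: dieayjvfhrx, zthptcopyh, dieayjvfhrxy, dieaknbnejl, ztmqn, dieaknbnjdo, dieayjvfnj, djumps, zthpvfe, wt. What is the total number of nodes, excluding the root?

For each word, the new-node count is its length minus the longest prefix already in the trie:
  "dieayjvfhrx" → 11 new (d, i, e, a, y, j, v, f, h, r, x)
  "zthptcopyh" → 10 new (z, t, h, p, t, c, o, p, y, h)
  "dieayjvfhrxy" → prefix "dieayjvfhrx" already present; 1 new (y)
  "dieaknbnejl" → prefix "diea" already present; 7 new (k, n, b, n, e, j, l)
  "ztmqn" → prefix "zt" already present; 3 new (m, q, n)
  "dieaknbnjdo" → prefix "dieaknbn" already present; 3 new (j, d, o)
  "dieayjvfnj" → prefix "dieayjvf" already present; 2 new (n, j)
  "djumps" → prefix "d" already present; 5 new (j, u, m, p, s)
  "zthpvfe" → prefix "zthp" already present; 3 new (v, f, e)
  "wt" → 2 new (w, t)
Total nodes = 11 + 10 + 1 + 7 + 3 + 3 + 2 + 5 + 3 + 2 = 47

47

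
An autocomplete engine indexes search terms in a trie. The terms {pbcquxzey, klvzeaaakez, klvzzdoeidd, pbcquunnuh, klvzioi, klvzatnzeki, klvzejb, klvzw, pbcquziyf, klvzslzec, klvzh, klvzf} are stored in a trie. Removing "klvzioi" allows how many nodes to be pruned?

3

A node on "klvzioi"'s path can go only if nothing else ends at it or branches off below it.
The suffix "ioi" (3 nodes) is used only by "klvzioi"; the node for "klvz" still has the child "e", so pruning stops there.
Nodes removed: 3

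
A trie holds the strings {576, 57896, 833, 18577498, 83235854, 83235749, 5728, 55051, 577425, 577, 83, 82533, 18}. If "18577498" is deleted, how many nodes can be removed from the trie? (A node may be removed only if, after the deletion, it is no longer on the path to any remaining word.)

Walk "18577498" from the leaf back toward the root, removing each node that no remaining word uses.
The suffix "577498" (6 nodes) is used only by "18577498"; "18" is itself a stored word, so pruning stops there.
Nodes removed: 6

6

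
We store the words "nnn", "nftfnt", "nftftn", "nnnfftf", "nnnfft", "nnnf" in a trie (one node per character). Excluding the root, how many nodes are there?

14

Insert word by word; a character creates a node only if that edge doesn't already exist:
  "nnn" → 3 new (n, n, n)
  "nftfnt" → prefix "n" already present; 5 new (f, t, f, n, t)
  "nftftn" → prefix "nftf" already present; 2 new (t, n)
  "nnnfftf" → prefix "nnn" already present; 4 new (f, f, t, f)
  "nnnfft" → prefix "nnnfft" already present; 0 new (none)
  "nnnf" → prefix "nnnf" already present; 0 new (none)
Total nodes = 3 + 5 + 2 + 4 + 0 + 0 = 14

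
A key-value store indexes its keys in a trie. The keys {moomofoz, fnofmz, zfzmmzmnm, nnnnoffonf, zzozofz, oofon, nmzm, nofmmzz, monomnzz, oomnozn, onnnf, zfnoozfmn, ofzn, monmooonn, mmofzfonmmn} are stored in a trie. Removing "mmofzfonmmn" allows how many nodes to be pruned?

10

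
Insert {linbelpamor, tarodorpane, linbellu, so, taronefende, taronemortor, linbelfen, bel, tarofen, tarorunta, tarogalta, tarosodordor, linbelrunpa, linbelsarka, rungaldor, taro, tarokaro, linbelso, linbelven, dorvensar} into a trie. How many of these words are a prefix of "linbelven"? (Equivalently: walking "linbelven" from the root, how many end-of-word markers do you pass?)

Traverse "linbelven" character by character; count nodes along the way that are marked as word ends.
Prefixes of the query that are stored words: "linbelven"
Count: 1

1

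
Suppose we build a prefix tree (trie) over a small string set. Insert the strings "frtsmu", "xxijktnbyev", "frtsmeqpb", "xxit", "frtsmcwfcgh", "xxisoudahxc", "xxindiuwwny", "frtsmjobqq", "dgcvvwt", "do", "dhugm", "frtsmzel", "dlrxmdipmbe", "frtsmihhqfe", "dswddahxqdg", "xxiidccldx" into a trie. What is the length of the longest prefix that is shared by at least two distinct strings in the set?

5

Look for the deepest trie node that still has at least two words in its subtree.
"frtsmcwfcgh" and "frtsmeqpb" agree on "frtsm" (5 characters) before diverging; nothing deeper is shared.
Longest shared-prefix length: 5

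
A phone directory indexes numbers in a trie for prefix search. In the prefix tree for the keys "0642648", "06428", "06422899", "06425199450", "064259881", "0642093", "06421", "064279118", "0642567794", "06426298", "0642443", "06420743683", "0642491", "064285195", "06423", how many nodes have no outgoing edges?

A leaf is a node with no children — equivalently, the end of a word that is not a proper prefix of any other stored word.
Those words: "06420743683", "0642093", "06421", "06422899", "06423", "0642443", "0642491", "06425199450", "0642567794", "064259881", "06426298", "0642648", "064279118", "064285195"
Leaf count: 14

14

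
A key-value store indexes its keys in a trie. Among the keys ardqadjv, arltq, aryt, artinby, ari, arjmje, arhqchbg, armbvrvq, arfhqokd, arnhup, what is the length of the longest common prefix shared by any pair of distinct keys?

Look for the deepest trie node that still has at least two words in its subtree.
"ardqadjv" and "arfhqokd" agree on "ar" (2 characters) before diverging; nothing deeper is shared.
Longest shared-prefix length: 2

2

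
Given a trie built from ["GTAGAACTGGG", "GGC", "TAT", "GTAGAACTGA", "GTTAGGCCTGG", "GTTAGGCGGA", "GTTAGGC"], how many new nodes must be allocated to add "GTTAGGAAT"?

Walking "GTTAGGAAT" from the root, the first 6 characters ("GTTAGG") follow existing edges; "A" is the first miss.
New nodes needed: |"GTTAGGAAT"| − 6 = 9 − 6 = 3.

3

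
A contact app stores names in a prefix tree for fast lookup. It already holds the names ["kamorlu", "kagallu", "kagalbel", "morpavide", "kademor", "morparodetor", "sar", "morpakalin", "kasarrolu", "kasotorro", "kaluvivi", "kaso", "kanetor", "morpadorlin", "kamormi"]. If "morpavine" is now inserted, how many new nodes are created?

2

"morpavi" is already a path in the trie; the remaining "ne" must be added.
Each of the 2 remaining characters creates one node.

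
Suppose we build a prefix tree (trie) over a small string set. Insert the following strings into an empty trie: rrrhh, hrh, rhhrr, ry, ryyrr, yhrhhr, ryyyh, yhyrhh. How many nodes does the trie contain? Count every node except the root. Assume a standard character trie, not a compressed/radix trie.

28

For each word, the new-node count is its length minus the longest prefix already in the trie:
  "rrrhh" → 5 new (r, r, r, h, h)
  "hrh" → 3 new (h, r, h)
  "rhhrr" → prefix "r" already present; 4 new (h, h, r, r)
  "ry" → prefix "r" already present; 1 new (y)
  "ryyrr" → prefix "ry" already present; 3 new (y, r, r)
  "yhrhhr" → 6 new (y, h, r, h, h, r)
  "ryyyh" → prefix "ryy" already present; 2 new (y, h)
  "yhyrhh" → prefix "yh" already present; 4 new (y, r, h, h)
Total nodes = 5 + 3 + 4 + 1 + 3 + 6 + 2 + 4 = 28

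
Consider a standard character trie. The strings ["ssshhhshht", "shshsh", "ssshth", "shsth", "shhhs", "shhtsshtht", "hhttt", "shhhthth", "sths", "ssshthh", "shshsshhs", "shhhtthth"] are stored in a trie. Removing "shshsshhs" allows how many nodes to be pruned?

4

A node on "shshsshhs"'s path can go only if nothing else ends at it or branches off below it.
The suffix "shhs" (4 nodes) is used only by "shshsshhs"; the node for "shshs" still has the child "h", so pruning stops there.
Nodes removed: 4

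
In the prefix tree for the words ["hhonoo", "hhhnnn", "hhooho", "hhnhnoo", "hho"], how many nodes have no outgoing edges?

4

A leaf is a node with no children — equivalently, the end of a word that is not a proper prefix of any other stored word.
Those words: "hhhnnn", "hhnhnoo", "hhonoo", "hhooho"
Leaf count: 4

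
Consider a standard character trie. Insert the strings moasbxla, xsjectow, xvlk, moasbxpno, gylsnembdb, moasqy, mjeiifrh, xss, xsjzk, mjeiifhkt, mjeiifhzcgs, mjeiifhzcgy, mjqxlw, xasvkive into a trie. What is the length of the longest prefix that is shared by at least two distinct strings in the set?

Look for the deepest trie node that still has at least two words in its subtree.
"mjeiifhzcgs" and "mjeiifhzcgy" agree on "mjeiifhzcg" (10 characters) before diverging; nothing deeper is shared.
Longest shared-prefix length: 10

10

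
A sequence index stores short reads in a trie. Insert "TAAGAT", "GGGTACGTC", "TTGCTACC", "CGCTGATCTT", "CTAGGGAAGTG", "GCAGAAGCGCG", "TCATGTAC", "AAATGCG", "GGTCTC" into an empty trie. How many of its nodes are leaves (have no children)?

Leaves are exactly the stored words that no other stored word extends.
Those words: "AAATGCG", "CGCTGATCTT", "CTAGGGAAGTG", "GCAGAAGCGCG", "GGGTACGTC", "GGTCTC", "TAAGAT", "TCATGTAC", "TTGCTACC"
Leaf count: 9

9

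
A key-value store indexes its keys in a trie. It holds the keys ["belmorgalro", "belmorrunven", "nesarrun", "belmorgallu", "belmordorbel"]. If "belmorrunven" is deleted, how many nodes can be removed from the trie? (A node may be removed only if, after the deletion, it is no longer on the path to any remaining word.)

After clearing the end-marker at "belmorrunven", prune upward until reaching a node still needed by another word.
The suffix "runven" (6 nodes) is used only by "belmorrunven"; the node for "belmor" still has the child "g", so pruning stops there.
Nodes removed: 6

6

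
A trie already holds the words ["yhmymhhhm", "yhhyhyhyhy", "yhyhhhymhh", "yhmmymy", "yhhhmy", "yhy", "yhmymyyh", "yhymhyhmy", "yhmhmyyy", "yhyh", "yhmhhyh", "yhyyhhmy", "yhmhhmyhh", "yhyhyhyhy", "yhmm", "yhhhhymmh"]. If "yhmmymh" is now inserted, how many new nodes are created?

1

"yhmmym" is already a path in the trie; the remaining "h" must be added.
So 7 − 6 = 1 new nodes.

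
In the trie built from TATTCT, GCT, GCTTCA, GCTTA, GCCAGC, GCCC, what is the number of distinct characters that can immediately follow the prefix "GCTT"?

The children of the "GCTT" node are the distinct next characters among strings starting with "GCTT".
Distinct next characters after "GCTT": A, C.
That node has 2 child edges.

2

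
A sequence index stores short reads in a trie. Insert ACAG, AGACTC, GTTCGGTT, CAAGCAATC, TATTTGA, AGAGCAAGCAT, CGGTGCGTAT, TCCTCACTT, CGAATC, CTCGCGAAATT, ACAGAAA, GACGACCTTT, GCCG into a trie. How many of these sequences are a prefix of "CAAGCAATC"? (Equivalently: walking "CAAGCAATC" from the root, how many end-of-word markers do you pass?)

1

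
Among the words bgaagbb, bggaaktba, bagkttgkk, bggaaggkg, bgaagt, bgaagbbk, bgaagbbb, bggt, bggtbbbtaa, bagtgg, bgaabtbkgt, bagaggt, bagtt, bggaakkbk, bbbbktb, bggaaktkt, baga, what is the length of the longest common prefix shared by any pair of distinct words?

Equivalently: take the maximum, over all pairs, of their longest common prefix length.
e.g. "bgaagbb" and "bgaagbbb" share the prefix "bgaagbb" of length 7; no pair shares a longer one.
Longest shared-prefix length: 7

7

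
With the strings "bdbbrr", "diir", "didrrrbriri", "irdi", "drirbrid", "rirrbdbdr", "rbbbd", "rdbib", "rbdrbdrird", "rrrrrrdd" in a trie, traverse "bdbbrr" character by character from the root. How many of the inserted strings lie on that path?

1

Walk "bdbbrr" from the root; an end-of-word marker is hit whenever a stored word is a prefix of "bdbbrr".
Prefixes of the query that are stored words: "bdbbrr"
Count: 1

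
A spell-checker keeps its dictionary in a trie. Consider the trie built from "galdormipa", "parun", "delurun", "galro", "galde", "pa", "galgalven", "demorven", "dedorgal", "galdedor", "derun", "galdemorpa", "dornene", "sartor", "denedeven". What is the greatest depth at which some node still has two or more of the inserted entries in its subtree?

5

Equivalently: take the maximum, over all pairs, of their longest common prefix length.
e.g. "galde" and "galdedor" share the prefix "galde" of length 5; no pair shares a longer one.
Longest shared-prefix length: 5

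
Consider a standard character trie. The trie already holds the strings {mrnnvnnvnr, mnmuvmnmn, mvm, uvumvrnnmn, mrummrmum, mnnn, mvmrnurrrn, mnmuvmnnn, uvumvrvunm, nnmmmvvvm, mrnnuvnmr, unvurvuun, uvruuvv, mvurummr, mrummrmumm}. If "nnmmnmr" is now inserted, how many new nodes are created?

3

Walking "nnmmnmr" from the root, the first 4 characters ("nnmm") follow existing edges; "n" is the first miss.
New nodes needed: |"nnmmnmr"| − 4 = 7 − 4 = 3.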